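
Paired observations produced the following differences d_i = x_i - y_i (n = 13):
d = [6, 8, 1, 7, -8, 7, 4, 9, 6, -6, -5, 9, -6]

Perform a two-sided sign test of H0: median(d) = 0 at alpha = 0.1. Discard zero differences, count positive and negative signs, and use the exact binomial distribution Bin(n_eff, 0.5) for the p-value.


Step 1: Discard zero differences. Original n = 13; n_eff = number of nonzero differences = 13.
Nonzero differences (with sign): +6, +8, +1, +7, -8, +7, +4, +9, +6, -6, -5, +9, -6
Step 2: Count signs: positive = 9, negative = 4.
Step 3: Under H0: P(positive) = 0.5, so the number of positives S ~ Bin(13, 0.5).
Step 4: Two-sided exact p-value = sum of Bin(13,0.5) probabilities at or below the observed probability = 0.266846.
Step 5: alpha = 0.1. fail to reject H0.

n_eff = 13, pos = 9, neg = 4, p = 0.266846, fail to reject H0.


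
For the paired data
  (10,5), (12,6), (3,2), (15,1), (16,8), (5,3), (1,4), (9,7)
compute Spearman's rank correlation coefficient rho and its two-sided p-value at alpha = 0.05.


Step 1: Rank x and y separately (midranks; no ties here).
rank(x): 10->5, 12->6, 3->2, 15->7, 16->8, 5->3, 1->1, 9->4
rank(y): 5->5, 6->6, 2->2, 1->1, 8->8, 3->3, 4->4, 7->7
Step 2: d_i = R_x(i) - R_y(i); compute d_i^2.
  (5-5)^2=0, (6-6)^2=0, (2-2)^2=0, (7-1)^2=36, (8-8)^2=0, (3-3)^2=0, (1-4)^2=9, (4-7)^2=9
sum(d^2) = 54.
Step 3: rho = 1 - 6*54 / (8*(8^2 - 1)) = 1 - 324/504 = 0.357143.
Step 4: Under H0, t = rho * sqrt((n-2)/(1-rho^2)) = 0.9366 ~ t(6).
Step 5: Two-sided p-value from the t-distribution with 6 df = 0.385121.
Step 6: alpha = 0.05. fail to reject H0.

rho = 0.3571, p = 0.385121, fail to reject H0 at alpha = 0.05.


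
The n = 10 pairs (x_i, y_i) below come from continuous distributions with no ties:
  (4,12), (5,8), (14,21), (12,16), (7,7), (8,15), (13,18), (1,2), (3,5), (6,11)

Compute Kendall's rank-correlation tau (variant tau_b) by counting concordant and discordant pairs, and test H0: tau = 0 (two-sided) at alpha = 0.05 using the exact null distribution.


Step 1: Enumerate the 45 unordered pairs (i,j) with i<j and classify each by sign(x_j-x_i) * sign(y_j-y_i).
  (1,2):dx=+1,dy=-4->D; (1,3):dx=+10,dy=+9->C; (1,4):dx=+8,dy=+4->C; (1,5):dx=+3,dy=-5->D
  (1,6):dx=+4,dy=+3->C; (1,7):dx=+9,dy=+6->C; (1,8):dx=-3,dy=-10->C; (1,9):dx=-1,dy=-7->C
  (1,10):dx=+2,dy=-1->D; (2,3):dx=+9,dy=+13->C; (2,4):dx=+7,dy=+8->C; (2,5):dx=+2,dy=-1->D
  (2,6):dx=+3,dy=+7->C; (2,7):dx=+8,dy=+10->C; (2,8):dx=-4,dy=-6->C; (2,9):dx=-2,dy=-3->C
  (2,10):dx=+1,dy=+3->C; (3,4):dx=-2,dy=-5->C; (3,5):dx=-7,dy=-14->C; (3,6):dx=-6,dy=-6->C
  (3,7):dx=-1,dy=-3->C; (3,8):dx=-13,dy=-19->C; (3,9):dx=-11,dy=-16->C; (3,10):dx=-8,dy=-10->C
  (4,5):dx=-5,dy=-9->C; (4,6):dx=-4,dy=-1->C; (4,7):dx=+1,dy=+2->C; (4,8):dx=-11,dy=-14->C
  (4,9):dx=-9,dy=-11->C; (4,10):dx=-6,dy=-5->C; (5,6):dx=+1,dy=+8->C; (5,7):dx=+6,dy=+11->C
  (5,8):dx=-6,dy=-5->C; (5,9):dx=-4,dy=-2->C; (5,10):dx=-1,dy=+4->D; (6,7):dx=+5,dy=+3->C
  (6,8):dx=-7,dy=-13->C; (6,9):dx=-5,dy=-10->C; (6,10):dx=-2,dy=-4->C; (7,8):dx=-12,dy=-16->C
  (7,9):dx=-10,dy=-13->C; (7,10):dx=-7,dy=-7->C; (8,9):dx=+2,dy=+3->C; (8,10):dx=+5,dy=+9->C
  (9,10):dx=+3,dy=+6->C
Step 2: C = 40, D = 5, total pairs = 45.
Step 3: tau = (C - D)/(n(n-1)/2) = (40 - 5)/45 = 0.777778.
Step 4: Exact two-sided p-value (enumerate n! = 3628800 permutations of y under H0): p = 0.000946.
Step 5: alpha = 0.05. reject H0.

tau_b = 0.7778 (C=40, D=5), p = 0.000946, reject H0.


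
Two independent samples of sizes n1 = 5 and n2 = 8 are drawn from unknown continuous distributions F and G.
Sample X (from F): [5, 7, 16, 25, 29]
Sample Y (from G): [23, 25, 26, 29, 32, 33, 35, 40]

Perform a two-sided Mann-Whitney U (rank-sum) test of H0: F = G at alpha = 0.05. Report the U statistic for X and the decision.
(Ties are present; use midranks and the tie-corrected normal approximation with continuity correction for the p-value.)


Step 1: Combine and sort all 13 observations; assign midranks.
sorted (value, group): (5,X), (7,X), (16,X), (23,Y), (25,X), (25,Y), (26,Y), (29,X), (29,Y), (32,Y), (33,Y), (35,Y), (40,Y)
ranks: 5->1, 7->2, 16->3, 23->4, 25->5.5, 25->5.5, 26->7, 29->8.5, 29->8.5, 32->10, 33->11, 35->12, 40->13
Step 2: Rank sum for X: R1 = 1 + 2 + 3 + 5.5 + 8.5 = 20.
Step 3: U_X = R1 - n1(n1+1)/2 = 20 - 5*6/2 = 20 - 15 = 5.
       U_Y = n1*n2 - U_X = 40 - 5 = 35.
Step 4: Ties are present, so use the tie-corrected normal approximation (with continuity correction) for the p-value.
Step 5: p-value = 0.033301; compare to alpha = 0.05. reject H0.

U_X = 5, p = 0.033301, reject H0 at alpha = 0.05.


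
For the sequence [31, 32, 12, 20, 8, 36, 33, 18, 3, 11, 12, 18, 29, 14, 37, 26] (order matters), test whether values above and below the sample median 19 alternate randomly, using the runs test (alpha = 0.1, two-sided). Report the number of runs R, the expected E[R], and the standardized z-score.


Step 1: Compute median = 19; label A = above, B = below.
Labels in order: AABABAABBBBBABAA  (n_A = 8, n_B = 8)
Step 2: Count runs R = 9.
Step 3: Under H0 (random ordering), E[R] = 2*n_A*n_B/(n_A+n_B) + 1 = 2*8*8/16 + 1 = 9.0000.
        Var[R] = 2*n_A*n_B*(2*n_A*n_B - n_A - n_B) / ((n_A+n_B)^2 * (n_A+n_B-1)) = 14336/3840 = 3.7333.
        SD[R] = 1.9322.
Step 4: R = E[R], so z = 0 with no continuity correction.
Step 5: Two-sided p-value via normal approximation = 2*(1 - Phi(|z|)) = 1.000000.
Step 6: alpha = 0.1. fail to reject H0.

R = 9, z = 0.0000, p = 1.000000, fail to reject H0.


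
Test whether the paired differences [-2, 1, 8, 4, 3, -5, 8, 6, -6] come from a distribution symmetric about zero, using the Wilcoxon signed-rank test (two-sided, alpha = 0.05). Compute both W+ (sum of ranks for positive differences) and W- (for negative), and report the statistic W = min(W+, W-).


Step 1: Drop any zero differences (none here) and take |d_i|.
|d| = [2, 1, 8, 4, 3, 5, 8, 6, 6]
Step 2: Midrank |d_i| (ties get averaged ranks).
ranks: |2|->2, |1|->1, |8|->8.5, |4|->4, |3|->3, |5|->5, |8|->8.5, |6|->6.5, |6|->6.5
Step 3: Attach original signs; sum ranks with positive sign and with negative sign.
W+ = 1 + 8.5 + 4 + 3 + 8.5 + 6.5 = 31.5
W- = 2 + 5 + 6.5 = 13.5
(Check: W+ + W- = 45 should equal n(n+1)/2 = 45.)
Step 4: Test statistic W = min(W+, W-) = 13.5.
Step 5: Ties in |d|, so use the tie-corrected normal approximation.
        E[W] = n(n+1)/4 = 9*10/4 = 22.5.
        Tie groups: |d|=6 (t=2), |d|=8 (t=2); sum(t^3 - t) = 12.
        Var[W] = n(n+1)(2n+1)/24 - sum(t^3-t)/48 = 1710/24 - 12/48 = 71.
        z = (W - E[W]) / sqrt(Var[W]) = (13.5 - 22.5) / 8.4261 = -1.0681.
        Two-sided p = 2*Phi(z) = 0.285474.
Step 6: alpha = 0.05. fail to reject H0.

W+ = 31.5, W- = 13.5, W = min = 13.5, p = 0.285474, fail to reject H0.


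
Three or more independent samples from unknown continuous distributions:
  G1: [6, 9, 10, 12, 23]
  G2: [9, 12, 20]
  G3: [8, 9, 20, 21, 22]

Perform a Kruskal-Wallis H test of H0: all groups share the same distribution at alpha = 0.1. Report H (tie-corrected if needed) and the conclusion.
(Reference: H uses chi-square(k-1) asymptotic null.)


Step 1: Combine all N = 13 observations and assign midranks.
sorted (value, group, rank): (6,G1,1), (8,G3,2), (9,G1,4), (9,G2,4), (9,G3,4), (10,G1,6), (12,G1,7.5), (12,G2,7.5), (20,G2,9.5), (20,G3,9.5), (21,G3,11), (22,G3,12), (23,G1,13)
Step 2: Sum ranks within each group.
R_1 = 31.5 (n_1 = 5)
R_2 = 21 (n_2 = 3)
R_3 = 38.5 (n_3 = 5)
Step 3: H = 12/(N(N+1)) * sum(R_i^2/n_i) - 3(N+1)
     = 12/(13*14) * (31.5^2/5 + 21^2/3 + 38.5^2/5) - 3*14
     = 0.065934 * 641.9 - 42
     = 0.323077.
Step 4: Ties present; correction factor C = 1 - 36/(13^3 - 13) = 0.983516. Corrected H = 0.323077 / 0.983516 = 0.328492.
Step 5: Under H0, H ~ chi^2(2); p-value = 0.848533.
Step 6: alpha = 0.1. fail to reject H0.

H = 0.3285, df = 2, p = 0.848533, fail to reject H0.


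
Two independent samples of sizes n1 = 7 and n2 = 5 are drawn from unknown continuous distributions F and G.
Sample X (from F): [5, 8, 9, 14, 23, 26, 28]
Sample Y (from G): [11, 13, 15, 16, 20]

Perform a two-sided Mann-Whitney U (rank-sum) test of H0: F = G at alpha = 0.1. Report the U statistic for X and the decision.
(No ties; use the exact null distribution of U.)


Step 1: Combine and sort all 12 observations; assign midranks.
sorted (value, group): (5,X), (8,X), (9,X), (11,Y), (13,Y), (14,X), (15,Y), (16,Y), (20,Y), (23,X), (26,X), (28,X)
ranks: 5->1, 8->2, 9->3, 11->4, 13->5, 14->6, 15->7, 16->8, 20->9, 23->10, 26->11, 28->12
Step 2: Rank sum for X: R1 = 1 + 2 + 3 + 6 + 10 + 11 + 12 = 45.
Step 3: U_X = R1 - n1(n1+1)/2 = 45 - 7*8/2 = 45 - 28 = 17.
       U_Y = n1*n2 - U_X = 35 - 17 = 18.
Step 4: No ties, so the exact null distribution of U (based on enumerating the C(12,7) = 792 equally likely rank assignments) gives the two-sided p-value.
Step 5: p-value = 1.000000; compare to alpha = 0.1. fail to reject H0.

U_X = 17, p = 1.000000, fail to reject H0 at alpha = 0.1.


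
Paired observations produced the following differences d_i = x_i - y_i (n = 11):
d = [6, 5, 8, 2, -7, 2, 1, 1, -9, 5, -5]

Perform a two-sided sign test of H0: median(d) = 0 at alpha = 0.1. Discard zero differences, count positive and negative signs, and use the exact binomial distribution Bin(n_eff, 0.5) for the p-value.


Step 1: Discard zero differences. Original n = 11; n_eff = number of nonzero differences = 11.
Nonzero differences (with sign): +6, +5, +8, +2, -7, +2, +1, +1, -9, +5, -5
Step 2: Count signs: positive = 8, negative = 3.
Step 3: Under H0: P(positive) = 0.5, so the number of positives S ~ Bin(11, 0.5).
Step 4: Two-sided exact p-value = sum of Bin(11,0.5) probabilities at or below the observed probability = 0.226562.
Step 5: alpha = 0.1. fail to reject H0.

n_eff = 11, pos = 8, neg = 3, p = 0.226562, fail to reject H0.


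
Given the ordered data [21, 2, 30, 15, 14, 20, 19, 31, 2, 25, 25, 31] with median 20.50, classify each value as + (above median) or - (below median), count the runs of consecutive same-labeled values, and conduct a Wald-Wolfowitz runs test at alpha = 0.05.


Step 1: Compute median = 20.50; label A = above, B = below.
Labels in order: ABABBBBABAAA  (n_A = 6, n_B = 6)
Step 2: Count runs R = 7.
Step 3: Under H0 (random ordering), E[R] = 2*n_A*n_B/(n_A+n_B) + 1 = 2*6*6/12 + 1 = 7.0000.
        Var[R] = 2*n_A*n_B*(2*n_A*n_B - n_A - n_B) / ((n_A+n_B)^2 * (n_A+n_B-1)) = 4320/1584 = 2.7273.
        SD[R] = 1.6514.
Step 4: R = E[R], so z = 0 with no continuity correction.
Step 5: Two-sided p-value via normal approximation = 2*(1 - Phi(|z|)) = 1.000000.
Step 6: alpha = 0.05. fail to reject H0.

R = 7, z = 0.0000, p = 1.000000, fail to reject H0.


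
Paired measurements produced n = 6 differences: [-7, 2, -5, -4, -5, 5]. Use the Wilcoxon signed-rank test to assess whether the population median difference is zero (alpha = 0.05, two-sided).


Step 1: Drop any zero differences (none here) and take |d_i|.
|d| = [7, 2, 5, 4, 5, 5]
Step 2: Midrank |d_i| (ties get averaged ranks).
ranks: |7|->6, |2|->1, |5|->4, |4|->2, |5|->4, |5|->4
Step 3: Attach original signs; sum ranks with positive sign and with negative sign.
W+ = 1 + 4 = 5
W- = 6 + 4 + 2 + 4 = 16
(Check: W+ + W- = 21 should equal n(n+1)/2 = 21.)
Step 4: Test statistic W = min(W+, W-) = 5.
Step 5: Ties in |d|, so use the tie-corrected normal approximation.
        E[W] = n(n+1)/4 = 6*7/4 = 10.5.
        Tie groups: |d|=5 (t=3); sum(t^3 - t) = 24.
        Var[W] = n(n+1)(2n+1)/24 - sum(t^3-t)/48 = 546/24 - 24/48 = 22.25.
        z = (W - E[W]) / sqrt(Var[W]) = (5 - 10.5) / 4.7170 = -1.1660.
        Two-sided p = 2*Phi(z) = 0.243615.
Step 6: alpha = 0.05. fail to reject H0.

W+ = 5, W- = 16, W = min = 5, p = 0.243615, fail to reject H0.


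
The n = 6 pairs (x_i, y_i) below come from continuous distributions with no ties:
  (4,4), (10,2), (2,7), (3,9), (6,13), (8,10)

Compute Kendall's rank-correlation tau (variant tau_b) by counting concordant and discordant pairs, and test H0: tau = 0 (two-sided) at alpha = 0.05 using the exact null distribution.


Step 1: Enumerate the 15 unordered pairs (i,j) with i<j and classify each by sign(x_j-x_i) * sign(y_j-y_i).
  (1,2):dx=+6,dy=-2->D; (1,3):dx=-2,dy=+3->D; (1,4):dx=-1,dy=+5->D; (1,5):dx=+2,dy=+9->C
  (1,6):dx=+4,dy=+6->C; (2,3):dx=-8,dy=+5->D; (2,4):dx=-7,dy=+7->D; (2,5):dx=-4,dy=+11->D
  (2,6):dx=-2,dy=+8->D; (3,4):dx=+1,dy=+2->C; (3,5):dx=+4,dy=+6->C; (3,6):dx=+6,dy=+3->C
  (4,5):dx=+3,dy=+4->C; (4,6):dx=+5,dy=+1->C; (5,6):dx=+2,dy=-3->D
Step 2: C = 7, D = 8, total pairs = 15.
Step 3: tau = (C - D)/(n(n-1)/2) = (7 - 8)/15 = -0.066667.
Step 4: Exact two-sided p-value (enumerate n! = 720 permutations of y under H0): p = 1.000000.
Step 5: alpha = 0.05. fail to reject H0.

tau_b = -0.0667 (C=7, D=8), p = 1.000000, fail to reject H0.


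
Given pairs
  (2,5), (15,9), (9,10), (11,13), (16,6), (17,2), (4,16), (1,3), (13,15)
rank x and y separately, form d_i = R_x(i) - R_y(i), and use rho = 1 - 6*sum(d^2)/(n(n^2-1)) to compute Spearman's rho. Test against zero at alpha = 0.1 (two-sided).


Step 1: Rank x and y separately (midranks; no ties here).
rank(x): 2->2, 15->7, 9->4, 11->5, 16->8, 17->9, 4->3, 1->1, 13->6
rank(y): 5->3, 9->5, 10->6, 13->7, 6->4, 2->1, 16->9, 3->2, 15->8
Step 2: d_i = R_x(i) - R_y(i); compute d_i^2.
  (2-3)^2=1, (7-5)^2=4, (4-6)^2=4, (5-7)^2=4, (8-4)^2=16, (9-1)^2=64, (3-9)^2=36, (1-2)^2=1, (6-8)^2=4
sum(d^2) = 134.
Step 3: rho = 1 - 6*134 / (9*(9^2 - 1)) = 1 - 804/720 = -0.116667.
Step 4: Under H0, t = rho * sqrt((n-2)/(1-rho^2)) = -0.3108 ~ t(7).
Step 5: Two-sided p-value from the t-distribution with 7 df = 0.765008.
Step 6: alpha = 0.1. fail to reject H0.

rho = -0.1167, p = 0.765008, fail to reject H0 at alpha = 0.1.


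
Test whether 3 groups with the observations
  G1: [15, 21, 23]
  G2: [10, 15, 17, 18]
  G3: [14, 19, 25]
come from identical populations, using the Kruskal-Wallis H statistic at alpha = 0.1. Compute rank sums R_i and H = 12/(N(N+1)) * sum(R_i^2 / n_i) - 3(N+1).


Step 1: Combine all N = 10 observations and assign midranks.
sorted (value, group, rank): (10,G2,1), (14,G3,2), (15,G1,3.5), (15,G2,3.5), (17,G2,5), (18,G2,6), (19,G3,7), (21,G1,8), (23,G1,9), (25,G3,10)
Step 2: Sum ranks within each group.
R_1 = 20.5 (n_1 = 3)
R_2 = 15.5 (n_2 = 4)
R_3 = 19 (n_3 = 3)
Step 3: H = 12/(N(N+1)) * sum(R_i^2/n_i) - 3(N+1)
     = 12/(10*11) * (20.5^2/3 + 15.5^2/4 + 19^2/3) - 3*11
     = 0.109091 * 320.479 - 33
     = 1.961364.
Step 4: Ties present; correction factor C = 1 - 6/(10^3 - 10) = 0.993939. Corrected H = 1.961364 / 0.993939 = 1.973323.
Step 5: Under H0, H ~ chi^2(2); p-value = 0.372819.
Step 6: alpha = 0.1. fail to reject H0.

H = 1.9733, df = 2, p = 0.372819, fail to reject H0.


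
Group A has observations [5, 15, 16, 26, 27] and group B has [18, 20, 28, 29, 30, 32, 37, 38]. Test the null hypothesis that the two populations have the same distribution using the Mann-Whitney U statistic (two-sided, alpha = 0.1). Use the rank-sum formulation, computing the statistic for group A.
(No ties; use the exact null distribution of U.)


Step 1: Combine and sort all 13 observations; assign midranks.
sorted (value, group): (5,X), (15,X), (16,X), (18,Y), (20,Y), (26,X), (27,X), (28,Y), (29,Y), (30,Y), (32,Y), (37,Y), (38,Y)
ranks: 5->1, 15->2, 16->3, 18->4, 20->5, 26->6, 27->7, 28->8, 29->9, 30->10, 32->11, 37->12, 38->13
Step 2: Rank sum for X: R1 = 1 + 2 + 3 + 6 + 7 = 19.
Step 3: U_X = R1 - n1(n1+1)/2 = 19 - 5*6/2 = 19 - 15 = 4.
       U_Y = n1*n2 - U_X = 40 - 4 = 36.
Step 4: No ties, so the exact null distribution of U (based on enumerating the C(13,5) = 1287 equally likely rank assignments) gives the two-sided p-value.
Step 5: p-value = 0.018648; compare to alpha = 0.1. reject H0.

U_X = 4, p = 0.018648, reject H0 at alpha = 0.1.


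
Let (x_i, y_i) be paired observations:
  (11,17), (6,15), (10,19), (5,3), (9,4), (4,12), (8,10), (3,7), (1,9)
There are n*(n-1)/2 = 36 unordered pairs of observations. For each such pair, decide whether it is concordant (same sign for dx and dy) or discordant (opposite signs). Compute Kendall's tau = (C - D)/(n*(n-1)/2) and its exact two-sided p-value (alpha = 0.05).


Step 1: Enumerate the 36 unordered pairs (i,j) with i<j and classify each by sign(x_j-x_i) * sign(y_j-y_i).
  (1,2):dx=-5,dy=-2->C; (1,3):dx=-1,dy=+2->D; (1,4):dx=-6,dy=-14->C; (1,5):dx=-2,dy=-13->C
  (1,6):dx=-7,dy=-5->C; (1,7):dx=-3,dy=-7->C; (1,8):dx=-8,dy=-10->C; (1,9):dx=-10,dy=-8->C
  (2,3):dx=+4,dy=+4->C; (2,4):dx=-1,dy=-12->C; (2,5):dx=+3,dy=-11->D; (2,6):dx=-2,dy=-3->C
  (2,7):dx=+2,dy=-5->D; (2,8):dx=-3,dy=-8->C; (2,9):dx=-5,dy=-6->C; (3,4):dx=-5,dy=-16->C
  (3,5):dx=-1,dy=-15->C; (3,6):dx=-6,dy=-7->C; (3,7):dx=-2,dy=-9->C; (3,8):dx=-7,dy=-12->C
  (3,9):dx=-9,dy=-10->C; (4,5):dx=+4,dy=+1->C; (4,6):dx=-1,dy=+9->D; (4,7):dx=+3,dy=+7->C
  (4,8):dx=-2,dy=+4->D; (4,9):dx=-4,dy=+6->D; (5,6):dx=-5,dy=+8->D; (5,7):dx=-1,dy=+6->D
  (5,8):dx=-6,dy=+3->D; (5,9):dx=-8,dy=+5->D; (6,7):dx=+4,dy=-2->D; (6,8):dx=-1,dy=-5->C
  (6,9):dx=-3,dy=-3->C; (7,8):dx=-5,dy=-3->C; (7,9):dx=-7,dy=-1->C; (8,9):dx=-2,dy=+2->D
Step 2: C = 24, D = 12, total pairs = 36.
Step 3: tau = (C - D)/(n(n-1)/2) = (24 - 12)/36 = 0.333333.
Step 4: Exact two-sided p-value (enumerate n! = 362880 permutations of y under H0): p = 0.259518.
Step 5: alpha = 0.05. fail to reject H0.

tau_b = 0.3333 (C=24, D=12), p = 0.259518, fail to reject H0.


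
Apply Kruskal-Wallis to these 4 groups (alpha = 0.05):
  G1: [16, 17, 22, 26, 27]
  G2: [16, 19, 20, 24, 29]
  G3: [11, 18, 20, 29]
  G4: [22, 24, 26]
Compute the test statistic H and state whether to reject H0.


Step 1: Combine all N = 17 observations and assign midranks.
sorted (value, group, rank): (11,G3,1), (16,G1,2.5), (16,G2,2.5), (17,G1,4), (18,G3,5), (19,G2,6), (20,G2,7.5), (20,G3,7.5), (22,G1,9.5), (22,G4,9.5), (24,G2,11.5), (24,G4,11.5), (26,G1,13.5), (26,G4,13.5), (27,G1,15), (29,G2,16.5), (29,G3,16.5)
Step 2: Sum ranks within each group.
R_1 = 44.5 (n_1 = 5)
R_2 = 44 (n_2 = 5)
R_3 = 30 (n_3 = 4)
R_4 = 34.5 (n_4 = 3)
Step 3: H = 12/(N(N+1)) * sum(R_i^2/n_i) - 3(N+1)
     = 12/(17*18) * (44.5^2/5 + 44^2/5 + 30^2/4 + 34.5^2/3) - 3*18
     = 0.039216 * 1405 - 54
     = 1.098039.
Step 4: Ties present; correction factor C = 1 - 36/(17^3 - 17) = 0.992647. Corrected H = 1.098039 / 0.992647 = 1.106173.
Step 5: Under H0, H ~ chi^2(3); p-value = 0.775584.
Step 6: alpha = 0.05. fail to reject H0.

H = 1.1062, df = 3, p = 0.775584, fail to reject H0.


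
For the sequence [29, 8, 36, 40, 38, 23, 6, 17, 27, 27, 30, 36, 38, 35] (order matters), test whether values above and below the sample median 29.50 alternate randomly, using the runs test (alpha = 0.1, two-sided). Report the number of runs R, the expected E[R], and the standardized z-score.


Step 1: Compute median = 29.50; label A = above, B = below.
Labels in order: BBAAABBBBBAAAA  (n_A = 7, n_B = 7)
Step 2: Count runs R = 4.
Step 3: Under H0 (random ordering), E[R] = 2*n_A*n_B/(n_A+n_B) + 1 = 2*7*7/14 + 1 = 8.0000.
        Var[R] = 2*n_A*n_B*(2*n_A*n_B - n_A - n_B) / ((n_A+n_B)^2 * (n_A+n_B-1)) = 8232/2548 = 3.2308.
        SD[R] = 1.7974.
Step 4: Continuity-corrected z = (R + 0.5 - E[R]) / SD[R] = (4 + 0.5 - 8.0000) / 1.7974 = -1.9472.
Step 5: Two-sided p-value via normal approximation = 2*(1 - Phi(|z|)) = 0.051508.
Step 6: alpha = 0.1. reject H0.

R = 4, z = -1.9472, p = 0.051508, reject H0.


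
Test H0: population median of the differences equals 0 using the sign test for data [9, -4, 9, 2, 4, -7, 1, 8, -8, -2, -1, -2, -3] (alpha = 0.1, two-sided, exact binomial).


Step 1: Discard zero differences. Original n = 13; n_eff = number of nonzero differences = 13.
Nonzero differences (with sign): +9, -4, +9, +2, +4, -7, +1, +8, -8, -2, -1, -2, -3
Step 2: Count signs: positive = 6, negative = 7.
Step 3: Under H0: P(positive) = 0.5, so the number of positives S ~ Bin(13, 0.5).
Step 4: Two-sided exact p-value = sum of Bin(13,0.5) probabilities at or below the observed probability = 1.000000.
Step 5: alpha = 0.1. fail to reject H0.

n_eff = 13, pos = 6, neg = 7, p = 1.000000, fail to reject H0.


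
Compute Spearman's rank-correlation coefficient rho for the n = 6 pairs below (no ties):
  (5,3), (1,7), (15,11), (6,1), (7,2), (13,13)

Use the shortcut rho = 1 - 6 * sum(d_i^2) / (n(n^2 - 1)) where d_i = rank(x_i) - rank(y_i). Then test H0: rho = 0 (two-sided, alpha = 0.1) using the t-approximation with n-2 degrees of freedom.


Step 1: Rank x and y separately (midranks; no ties here).
rank(x): 5->2, 1->1, 15->6, 6->3, 7->4, 13->5
rank(y): 3->3, 7->4, 11->5, 1->1, 2->2, 13->6
Step 2: d_i = R_x(i) - R_y(i); compute d_i^2.
  (2-3)^2=1, (1-4)^2=9, (6-5)^2=1, (3-1)^2=4, (4-2)^2=4, (5-6)^2=1
sum(d^2) = 20.
Step 3: rho = 1 - 6*20 / (6*(6^2 - 1)) = 1 - 120/210 = 0.428571.
Step 4: Under H0, t = rho * sqrt((n-2)/(1-rho^2)) = 0.9487 ~ t(4).
Step 5: Two-sided p-value from the t-distribution with 4 df = 0.396501.
Step 6: alpha = 0.1. fail to reject H0.

rho = 0.4286, p = 0.396501, fail to reject H0 at alpha = 0.1.


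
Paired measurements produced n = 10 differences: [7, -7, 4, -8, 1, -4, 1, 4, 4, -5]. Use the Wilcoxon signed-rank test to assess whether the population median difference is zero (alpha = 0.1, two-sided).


Step 1: Drop any zero differences (none here) and take |d_i|.
|d| = [7, 7, 4, 8, 1, 4, 1, 4, 4, 5]
Step 2: Midrank |d_i| (ties get averaged ranks).
ranks: |7|->8.5, |7|->8.5, |4|->4.5, |8|->10, |1|->1.5, |4|->4.5, |1|->1.5, |4|->4.5, |4|->4.5, |5|->7
Step 3: Attach original signs; sum ranks with positive sign and with negative sign.
W+ = 8.5 + 4.5 + 1.5 + 1.5 + 4.5 + 4.5 = 25
W- = 8.5 + 10 + 4.5 + 7 = 30
(Check: W+ + W- = 55 should equal n(n+1)/2 = 55.)
Step 4: Test statistic W = min(W+, W-) = 25.
Step 5: Ties in |d|, so use the tie-corrected normal approximation.
        E[W] = n(n+1)/4 = 10*11/4 = 27.5.
        Tie groups: |d|=1 (t=2), |d|=4 (t=4), |d|=7 (t=2); sum(t^3 - t) = 72.
        Var[W] = n(n+1)(2n+1)/24 - sum(t^3-t)/48 = 2310/24 - 72/48 = 94.75.
        z = (W - E[W]) / sqrt(Var[W]) = (25 - 27.5) / 9.7340 = -0.2568.
        Two-sided p = 2*Phi(z) = 0.797308.
Step 6: alpha = 0.1. fail to reject H0.

W+ = 25, W- = 30, W = min = 25, p = 0.797308, fail to reject H0.


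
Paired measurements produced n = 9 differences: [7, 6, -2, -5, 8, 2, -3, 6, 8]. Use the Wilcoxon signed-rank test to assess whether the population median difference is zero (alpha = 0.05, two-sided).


Step 1: Drop any zero differences (none here) and take |d_i|.
|d| = [7, 6, 2, 5, 8, 2, 3, 6, 8]
Step 2: Midrank |d_i| (ties get averaged ranks).
ranks: |7|->7, |6|->5.5, |2|->1.5, |5|->4, |8|->8.5, |2|->1.5, |3|->3, |6|->5.5, |8|->8.5
Step 3: Attach original signs; sum ranks with positive sign and with negative sign.
W+ = 7 + 5.5 + 8.5 + 1.5 + 5.5 + 8.5 = 36.5
W- = 1.5 + 4 + 3 = 8.5
(Check: W+ + W- = 45 should equal n(n+1)/2 = 45.)
Step 4: Test statistic W = min(W+, W-) = 8.5.
Step 5: Ties in |d|, so use the tie-corrected normal approximation.
        E[W] = n(n+1)/4 = 9*10/4 = 22.5.
        Tie groups: |d|=2 (t=2), |d|=6 (t=2), |d|=8 (t=2); sum(t^3 - t) = 18.
        Var[W] = n(n+1)(2n+1)/24 - sum(t^3-t)/48 = 1710/24 - 18/48 = 70.875.
        z = (W - E[W]) / sqrt(Var[W]) = (8.5 - 22.5) / 8.4187 = -1.6630.
        Two-sided p = 2*Phi(z) = 0.096321.
Step 6: alpha = 0.05. fail to reject H0.

W+ = 36.5, W- = 8.5, W = min = 8.5, p = 0.096321, fail to reject H0.


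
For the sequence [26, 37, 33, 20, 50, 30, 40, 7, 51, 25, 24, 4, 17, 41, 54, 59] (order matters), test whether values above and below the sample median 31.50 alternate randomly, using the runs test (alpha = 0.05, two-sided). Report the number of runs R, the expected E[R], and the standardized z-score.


Step 1: Compute median = 31.50; label A = above, B = below.
Labels in order: BAABABABABBBBAAA  (n_A = 8, n_B = 8)
Step 2: Count runs R = 10.
Step 3: Under H0 (random ordering), E[R] = 2*n_A*n_B/(n_A+n_B) + 1 = 2*8*8/16 + 1 = 9.0000.
        Var[R] = 2*n_A*n_B*(2*n_A*n_B - n_A - n_B) / ((n_A+n_B)^2 * (n_A+n_B-1)) = 14336/3840 = 3.7333.
        SD[R] = 1.9322.
Step 4: Continuity-corrected z = (R - 0.5 - E[R]) / SD[R] = (10 - 0.5 - 9.0000) / 1.9322 = 0.2588.
Step 5: Two-sided p-value via normal approximation = 2*(1 - Phi(|z|)) = 0.795809.
Step 6: alpha = 0.05. fail to reject H0.

R = 10, z = 0.2588, p = 0.795809, fail to reject H0.


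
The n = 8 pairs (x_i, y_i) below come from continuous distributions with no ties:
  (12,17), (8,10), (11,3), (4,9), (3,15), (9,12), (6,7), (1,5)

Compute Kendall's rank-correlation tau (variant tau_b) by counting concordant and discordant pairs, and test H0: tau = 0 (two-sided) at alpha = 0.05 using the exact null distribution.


Step 1: Enumerate the 28 unordered pairs (i,j) with i<j and classify each by sign(x_j-x_i) * sign(y_j-y_i).
  (1,2):dx=-4,dy=-7->C; (1,3):dx=-1,dy=-14->C; (1,4):dx=-8,dy=-8->C; (1,5):dx=-9,dy=-2->C
  (1,6):dx=-3,dy=-5->C; (1,7):dx=-6,dy=-10->C; (1,8):dx=-11,dy=-12->C; (2,3):dx=+3,dy=-7->D
  (2,4):dx=-4,dy=-1->C; (2,5):dx=-5,dy=+5->D; (2,6):dx=+1,dy=+2->C; (2,7):dx=-2,dy=-3->C
  (2,8):dx=-7,dy=-5->C; (3,4):dx=-7,dy=+6->D; (3,5):dx=-8,dy=+12->D; (3,6):dx=-2,dy=+9->D
  (3,7):dx=-5,dy=+4->D; (3,8):dx=-10,dy=+2->D; (4,5):dx=-1,dy=+6->D; (4,6):dx=+5,dy=+3->C
  (4,7):dx=+2,dy=-2->D; (4,8):dx=-3,dy=-4->C; (5,6):dx=+6,dy=-3->D; (5,7):dx=+3,dy=-8->D
  (5,8):dx=-2,dy=-10->C; (6,7):dx=-3,dy=-5->C; (6,8):dx=-8,dy=-7->C; (7,8):dx=-5,dy=-2->C
Step 2: C = 17, D = 11, total pairs = 28.
Step 3: tau = (C - D)/(n(n-1)/2) = (17 - 11)/28 = 0.214286.
Step 4: Exact two-sided p-value (enumerate n! = 40320 permutations of y under H0): p = 0.548413.
Step 5: alpha = 0.05. fail to reject H0.

tau_b = 0.2143 (C=17, D=11), p = 0.548413, fail to reject H0.


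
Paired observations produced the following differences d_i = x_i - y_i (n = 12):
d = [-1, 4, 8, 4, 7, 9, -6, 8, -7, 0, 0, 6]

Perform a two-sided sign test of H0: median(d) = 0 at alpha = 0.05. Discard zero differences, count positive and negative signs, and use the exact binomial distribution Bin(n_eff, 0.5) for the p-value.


Step 1: Discard zero differences. Original n = 12; n_eff = number of nonzero differences = 10.
Nonzero differences (with sign): -1, +4, +8, +4, +7, +9, -6, +8, -7, +6
Step 2: Count signs: positive = 7, negative = 3.
Step 3: Under H0: P(positive) = 0.5, so the number of positives S ~ Bin(10, 0.5).
Step 4: Two-sided exact p-value = sum of Bin(10,0.5) probabilities at or below the observed probability = 0.343750.
Step 5: alpha = 0.05. fail to reject H0.

n_eff = 10, pos = 7, neg = 3, p = 0.343750, fail to reject H0.


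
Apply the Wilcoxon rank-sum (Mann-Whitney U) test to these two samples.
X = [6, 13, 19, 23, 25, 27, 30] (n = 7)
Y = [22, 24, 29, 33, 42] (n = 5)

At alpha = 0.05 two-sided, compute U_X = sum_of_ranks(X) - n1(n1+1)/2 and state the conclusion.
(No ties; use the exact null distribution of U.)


Step 1: Combine and sort all 12 observations; assign midranks.
sorted (value, group): (6,X), (13,X), (19,X), (22,Y), (23,X), (24,Y), (25,X), (27,X), (29,Y), (30,X), (33,Y), (42,Y)
ranks: 6->1, 13->2, 19->3, 22->4, 23->5, 24->6, 25->7, 27->8, 29->9, 30->10, 33->11, 42->12
Step 2: Rank sum for X: R1 = 1 + 2 + 3 + 5 + 7 + 8 + 10 = 36.
Step 3: U_X = R1 - n1(n1+1)/2 = 36 - 7*8/2 = 36 - 28 = 8.
       U_Y = n1*n2 - U_X = 35 - 8 = 27.
Step 4: No ties, so the exact null distribution of U (based on enumerating the C(12,7) = 792 equally likely rank assignments) gives the two-sided p-value.
Step 5: p-value = 0.148990; compare to alpha = 0.05. fail to reject H0.

U_X = 8, p = 0.148990, fail to reject H0 at alpha = 0.05.


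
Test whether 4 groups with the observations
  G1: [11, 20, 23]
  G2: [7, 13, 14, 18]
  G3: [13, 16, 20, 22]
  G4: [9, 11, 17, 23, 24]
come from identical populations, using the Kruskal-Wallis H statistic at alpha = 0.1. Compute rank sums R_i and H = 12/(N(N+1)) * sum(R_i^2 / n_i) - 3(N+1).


Step 1: Combine all N = 16 observations and assign midranks.
sorted (value, group, rank): (7,G2,1), (9,G4,2), (11,G1,3.5), (11,G4,3.5), (13,G2,5.5), (13,G3,5.5), (14,G2,7), (16,G3,8), (17,G4,9), (18,G2,10), (20,G1,11.5), (20,G3,11.5), (22,G3,13), (23,G1,14.5), (23,G4,14.5), (24,G4,16)
Step 2: Sum ranks within each group.
R_1 = 29.5 (n_1 = 3)
R_2 = 23.5 (n_2 = 4)
R_3 = 38 (n_3 = 4)
R_4 = 45 (n_4 = 5)
Step 3: H = 12/(N(N+1)) * sum(R_i^2/n_i) - 3(N+1)
     = 12/(16*17) * (29.5^2/3 + 23.5^2/4 + 38^2/4 + 45^2/5) - 3*17
     = 0.044118 * 1194.15 - 51
     = 1.682904.
Step 4: Ties present; correction factor C = 1 - 24/(16^3 - 16) = 0.994118. Corrected H = 1.682904 / 0.994118 = 1.692862.
Step 5: Under H0, H ~ chi^2(3); p-value = 0.638522.
Step 6: alpha = 0.1. fail to reject H0.

H = 1.6929, df = 3, p = 0.638522, fail to reject H0.


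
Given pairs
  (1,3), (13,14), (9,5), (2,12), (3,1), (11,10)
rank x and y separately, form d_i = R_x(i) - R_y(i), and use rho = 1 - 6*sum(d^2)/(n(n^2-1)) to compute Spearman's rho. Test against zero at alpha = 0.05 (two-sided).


Step 1: Rank x and y separately (midranks; no ties here).
rank(x): 1->1, 13->6, 9->4, 2->2, 3->3, 11->5
rank(y): 3->2, 14->6, 5->3, 12->5, 1->1, 10->4
Step 2: d_i = R_x(i) - R_y(i); compute d_i^2.
  (1-2)^2=1, (6-6)^2=0, (4-3)^2=1, (2-5)^2=9, (3-1)^2=4, (5-4)^2=1
sum(d^2) = 16.
Step 3: rho = 1 - 6*16 / (6*(6^2 - 1)) = 1 - 96/210 = 0.542857.
Step 4: Under H0, t = rho * sqrt((n-2)/(1-rho^2)) = 1.2928 ~ t(4).
Step 5: Two-sided p-value from the t-distribution with 4 df = 0.265703.
Step 6: alpha = 0.05. fail to reject H0.

rho = 0.5429, p = 0.265703, fail to reject H0 at alpha = 0.05.


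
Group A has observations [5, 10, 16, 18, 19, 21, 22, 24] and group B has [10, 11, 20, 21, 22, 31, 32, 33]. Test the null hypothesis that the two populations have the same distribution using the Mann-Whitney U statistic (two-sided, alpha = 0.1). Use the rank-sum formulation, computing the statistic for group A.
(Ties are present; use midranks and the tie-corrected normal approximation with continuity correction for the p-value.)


Step 1: Combine and sort all 16 observations; assign midranks.
sorted (value, group): (5,X), (10,X), (10,Y), (11,Y), (16,X), (18,X), (19,X), (20,Y), (21,X), (21,Y), (22,X), (22,Y), (24,X), (31,Y), (32,Y), (33,Y)
ranks: 5->1, 10->2.5, 10->2.5, 11->4, 16->5, 18->6, 19->7, 20->8, 21->9.5, 21->9.5, 22->11.5, 22->11.5, 24->13, 31->14, 32->15, 33->16
Step 2: Rank sum for X: R1 = 1 + 2.5 + 5 + 6 + 7 + 9.5 + 11.5 + 13 = 55.5.
Step 3: U_X = R1 - n1(n1+1)/2 = 55.5 - 8*9/2 = 55.5 - 36 = 19.5.
       U_Y = n1*n2 - U_X = 64 - 19.5 = 44.5.
Step 4: Ties are present, so use the tie-corrected normal approximation (with continuity correction) for the p-value.
Step 5: p-value = 0.206574; compare to alpha = 0.1. fail to reject H0.

U_X = 19.5, p = 0.206574, fail to reject H0 at alpha = 0.1.


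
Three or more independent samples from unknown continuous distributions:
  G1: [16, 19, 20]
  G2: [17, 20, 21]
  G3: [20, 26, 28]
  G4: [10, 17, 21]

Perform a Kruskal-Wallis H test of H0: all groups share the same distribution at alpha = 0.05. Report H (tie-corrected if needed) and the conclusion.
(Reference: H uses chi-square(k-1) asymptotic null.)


Step 1: Combine all N = 12 observations and assign midranks.
sorted (value, group, rank): (10,G4,1), (16,G1,2), (17,G2,3.5), (17,G4,3.5), (19,G1,5), (20,G1,7), (20,G2,7), (20,G3,7), (21,G2,9.5), (21,G4,9.5), (26,G3,11), (28,G3,12)
Step 2: Sum ranks within each group.
R_1 = 14 (n_1 = 3)
R_2 = 20 (n_2 = 3)
R_3 = 30 (n_3 = 3)
R_4 = 14 (n_4 = 3)
Step 3: H = 12/(N(N+1)) * sum(R_i^2/n_i) - 3(N+1)
     = 12/(12*13) * (14^2/3 + 20^2/3 + 30^2/3 + 14^2/3) - 3*13
     = 0.076923 * 564 - 39
     = 4.384615.
Step 4: Ties present; correction factor C = 1 - 36/(12^3 - 12) = 0.979021. Corrected H = 4.384615 / 0.979021 = 4.478571.
Step 5: Under H0, H ~ chi^2(3); p-value = 0.214210.
Step 6: alpha = 0.05. fail to reject H0.

H = 4.4786, df = 3, p = 0.214210, fail to reject H0.


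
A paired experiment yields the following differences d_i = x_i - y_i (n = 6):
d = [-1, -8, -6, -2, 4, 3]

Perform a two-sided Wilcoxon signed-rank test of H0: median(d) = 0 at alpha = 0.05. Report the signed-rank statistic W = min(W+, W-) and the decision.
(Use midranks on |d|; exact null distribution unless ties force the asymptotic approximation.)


Step 1: Drop any zero differences (none here) and take |d_i|.
|d| = [1, 8, 6, 2, 4, 3]
Step 2: Midrank |d_i| (ties get averaged ranks).
ranks: |1|->1, |8|->6, |6|->5, |2|->2, |4|->4, |3|->3
Step 3: Attach original signs; sum ranks with positive sign and with negative sign.
W+ = 4 + 3 = 7
W- = 1 + 6 + 5 + 2 = 14
(Check: W+ + W- = 21 should equal n(n+1)/2 = 21.)
Step 4: Test statistic W = min(W+, W-) = 7.
Step 5: No ties, so the exact null distribution over the 2^6 = 64 sign assignments gives the two-sided p-value = 0.562500.
Step 6: alpha = 0.05. fail to reject H0.

W+ = 7, W- = 14, W = min = 7, p = 0.562500, fail to reject H0.


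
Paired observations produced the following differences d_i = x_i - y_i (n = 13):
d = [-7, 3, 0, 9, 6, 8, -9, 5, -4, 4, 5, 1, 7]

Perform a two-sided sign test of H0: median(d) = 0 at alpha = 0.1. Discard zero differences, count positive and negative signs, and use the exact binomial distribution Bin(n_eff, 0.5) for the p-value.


Step 1: Discard zero differences. Original n = 13; n_eff = number of nonzero differences = 12.
Nonzero differences (with sign): -7, +3, +9, +6, +8, -9, +5, -4, +4, +5, +1, +7
Step 2: Count signs: positive = 9, negative = 3.
Step 3: Under H0: P(positive) = 0.5, so the number of positives S ~ Bin(12, 0.5).
Step 4: Two-sided exact p-value = sum of Bin(12,0.5) probabilities at or below the observed probability = 0.145996.
Step 5: alpha = 0.1. fail to reject H0.

n_eff = 12, pos = 9, neg = 3, p = 0.145996, fail to reject H0.


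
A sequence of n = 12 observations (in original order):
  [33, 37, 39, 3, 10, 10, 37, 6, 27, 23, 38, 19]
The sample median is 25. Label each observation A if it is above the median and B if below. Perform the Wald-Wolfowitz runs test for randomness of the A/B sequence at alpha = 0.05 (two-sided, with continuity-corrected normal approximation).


Step 1: Compute median = 25; label A = above, B = below.
Labels in order: AAABBBABABAB  (n_A = 6, n_B = 6)
Step 2: Count runs R = 8.
Step 3: Under H0 (random ordering), E[R] = 2*n_A*n_B/(n_A+n_B) + 1 = 2*6*6/12 + 1 = 7.0000.
        Var[R] = 2*n_A*n_B*(2*n_A*n_B - n_A - n_B) / ((n_A+n_B)^2 * (n_A+n_B-1)) = 4320/1584 = 2.7273.
        SD[R] = 1.6514.
Step 4: Continuity-corrected z = (R - 0.5 - E[R]) / SD[R] = (8 - 0.5 - 7.0000) / 1.6514 = 0.3028.
Step 5: Two-sided p-value via normal approximation = 2*(1 - Phi(|z|)) = 0.762069.
Step 6: alpha = 0.05. fail to reject H0.

R = 8, z = 0.3028, p = 0.762069, fail to reject H0.


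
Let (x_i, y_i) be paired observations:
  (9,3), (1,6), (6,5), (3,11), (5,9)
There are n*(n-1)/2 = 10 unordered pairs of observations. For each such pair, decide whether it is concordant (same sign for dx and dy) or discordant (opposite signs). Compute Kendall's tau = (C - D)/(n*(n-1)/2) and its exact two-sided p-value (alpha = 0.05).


Step 1: Enumerate the 10 unordered pairs (i,j) with i<j and classify each by sign(x_j-x_i) * sign(y_j-y_i).
  (1,2):dx=-8,dy=+3->D; (1,3):dx=-3,dy=+2->D; (1,4):dx=-6,dy=+8->D; (1,5):dx=-4,dy=+6->D
  (2,3):dx=+5,dy=-1->D; (2,4):dx=+2,dy=+5->C; (2,5):dx=+4,dy=+3->C; (3,4):dx=-3,dy=+6->D
  (3,5):dx=-1,dy=+4->D; (4,5):dx=+2,dy=-2->D
Step 2: C = 2, D = 8, total pairs = 10.
Step 3: tau = (C - D)/(n(n-1)/2) = (2 - 8)/10 = -0.600000.
Step 4: Exact two-sided p-value (enumerate n! = 120 permutations of y under H0): p = 0.233333.
Step 5: alpha = 0.05. fail to reject H0.

tau_b = -0.6000 (C=2, D=8), p = 0.233333, fail to reject H0.


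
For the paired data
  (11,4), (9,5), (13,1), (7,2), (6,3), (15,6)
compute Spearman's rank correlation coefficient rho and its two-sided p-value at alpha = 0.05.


Step 1: Rank x and y separately (midranks; no ties here).
rank(x): 11->4, 9->3, 13->5, 7->2, 6->1, 15->6
rank(y): 4->4, 5->5, 1->1, 2->2, 3->3, 6->6
Step 2: d_i = R_x(i) - R_y(i); compute d_i^2.
  (4-4)^2=0, (3-5)^2=4, (5-1)^2=16, (2-2)^2=0, (1-3)^2=4, (6-6)^2=0
sum(d^2) = 24.
Step 3: rho = 1 - 6*24 / (6*(6^2 - 1)) = 1 - 144/210 = 0.314286.
Step 4: Under H0, t = rho * sqrt((n-2)/(1-rho^2)) = 0.6621 ~ t(4).
Step 5: Two-sided p-value from the t-distribution with 4 df = 0.544093.
Step 6: alpha = 0.05. fail to reject H0.

rho = 0.3143, p = 0.544093, fail to reject H0 at alpha = 0.05.


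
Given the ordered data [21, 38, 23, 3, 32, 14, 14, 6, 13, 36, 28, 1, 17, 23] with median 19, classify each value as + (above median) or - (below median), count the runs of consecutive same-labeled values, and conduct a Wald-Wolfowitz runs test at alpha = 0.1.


Step 1: Compute median = 19; label A = above, B = below.
Labels in order: AAABABBBBAABBA  (n_A = 7, n_B = 7)
Step 2: Count runs R = 7.
Step 3: Under H0 (random ordering), E[R] = 2*n_A*n_B/(n_A+n_B) + 1 = 2*7*7/14 + 1 = 8.0000.
        Var[R] = 2*n_A*n_B*(2*n_A*n_B - n_A - n_B) / ((n_A+n_B)^2 * (n_A+n_B-1)) = 8232/2548 = 3.2308.
        SD[R] = 1.7974.
Step 4: Continuity-corrected z = (R + 0.5 - E[R]) / SD[R] = (7 + 0.5 - 8.0000) / 1.7974 = -0.2782.
Step 5: Two-sided p-value via normal approximation = 2*(1 - Phi(|z|)) = 0.780879.
Step 6: alpha = 0.1. fail to reject H0.

R = 7, z = -0.2782, p = 0.780879, fail to reject H0.


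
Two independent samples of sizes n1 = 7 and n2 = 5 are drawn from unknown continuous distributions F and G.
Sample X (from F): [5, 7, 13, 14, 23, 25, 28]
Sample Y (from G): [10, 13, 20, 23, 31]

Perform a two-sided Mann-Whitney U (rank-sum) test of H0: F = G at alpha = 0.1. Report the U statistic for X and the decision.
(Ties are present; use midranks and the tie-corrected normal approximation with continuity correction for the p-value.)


Step 1: Combine and sort all 12 observations; assign midranks.
sorted (value, group): (5,X), (7,X), (10,Y), (13,X), (13,Y), (14,X), (20,Y), (23,X), (23,Y), (25,X), (28,X), (31,Y)
ranks: 5->1, 7->2, 10->3, 13->4.5, 13->4.5, 14->6, 20->7, 23->8.5, 23->8.5, 25->10, 28->11, 31->12
Step 2: Rank sum for X: R1 = 1 + 2 + 4.5 + 6 + 8.5 + 10 + 11 = 43.
Step 3: U_X = R1 - n1(n1+1)/2 = 43 - 7*8/2 = 43 - 28 = 15.
       U_Y = n1*n2 - U_X = 35 - 15 = 20.
Step 4: Ties are present, so use the tie-corrected normal approximation (with continuity correction) for the p-value.
Step 5: p-value = 0.744469; compare to alpha = 0.1. fail to reject H0.

U_X = 15, p = 0.744469, fail to reject H0 at alpha = 0.1.


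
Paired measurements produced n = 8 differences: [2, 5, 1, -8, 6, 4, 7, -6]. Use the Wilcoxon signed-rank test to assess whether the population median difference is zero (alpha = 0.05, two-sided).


Step 1: Drop any zero differences (none here) and take |d_i|.
|d| = [2, 5, 1, 8, 6, 4, 7, 6]
Step 2: Midrank |d_i| (ties get averaged ranks).
ranks: |2|->2, |5|->4, |1|->1, |8|->8, |6|->5.5, |4|->3, |7|->7, |6|->5.5
Step 3: Attach original signs; sum ranks with positive sign and with negative sign.
W+ = 2 + 4 + 1 + 5.5 + 3 + 7 = 22.5
W- = 8 + 5.5 = 13.5
(Check: W+ + W- = 36 should equal n(n+1)/2 = 36.)
Step 4: Test statistic W = min(W+, W-) = 13.5.
Step 5: Ties in |d|, so use the tie-corrected normal approximation.
        E[W] = n(n+1)/4 = 8*9/4 = 18.
        Tie groups: |d|=6 (t=2); sum(t^3 - t) = 6.
        Var[W] = n(n+1)(2n+1)/24 - sum(t^3-t)/48 = 1224/24 - 6/48 = 50.875.
        z = (W - E[W]) / sqrt(Var[W]) = (13.5 - 18) / 7.1327 = -0.6309.
        Two-sided p = 2*Phi(z) = 0.528106.
Step 6: alpha = 0.05. fail to reject H0.

W+ = 22.5, W- = 13.5, W = min = 13.5, p = 0.528106, fail to reject H0.


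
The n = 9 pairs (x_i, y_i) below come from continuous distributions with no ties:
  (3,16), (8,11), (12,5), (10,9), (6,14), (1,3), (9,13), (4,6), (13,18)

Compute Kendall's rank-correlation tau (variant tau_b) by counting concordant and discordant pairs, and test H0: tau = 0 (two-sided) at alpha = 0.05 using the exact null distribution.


Step 1: Enumerate the 36 unordered pairs (i,j) with i<j and classify each by sign(x_j-x_i) * sign(y_j-y_i).
  (1,2):dx=+5,dy=-5->D; (1,3):dx=+9,dy=-11->D; (1,4):dx=+7,dy=-7->D; (1,5):dx=+3,dy=-2->D
  (1,6):dx=-2,dy=-13->C; (1,7):dx=+6,dy=-3->D; (1,8):dx=+1,dy=-10->D; (1,9):dx=+10,dy=+2->C
  (2,3):dx=+4,dy=-6->D; (2,4):dx=+2,dy=-2->D; (2,5):dx=-2,dy=+3->D; (2,6):dx=-7,dy=-8->C
  (2,7):dx=+1,dy=+2->C; (2,8):dx=-4,dy=-5->C; (2,9):dx=+5,dy=+7->C; (3,4):dx=-2,dy=+4->D
  (3,5):dx=-6,dy=+9->D; (3,6):dx=-11,dy=-2->C; (3,7):dx=-3,dy=+8->D; (3,8):dx=-8,dy=+1->D
  (3,9):dx=+1,dy=+13->C; (4,5):dx=-4,dy=+5->D; (4,6):dx=-9,dy=-6->C; (4,7):dx=-1,dy=+4->D
  (4,8):dx=-6,dy=-3->C; (4,9):dx=+3,dy=+9->C; (5,6):dx=-5,dy=-11->C; (5,7):dx=+3,dy=-1->D
  (5,8):dx=-2,dy=-8->C; (5,9):dx=+7,dy=+4->C; (6,7):dx=+8,dy=+10->C; (6,8):dx=+3,dy=+3->C
  (6,9):dx=+12,dy=+15->C; (7,8):dx=-5,dy=-7->C; (7,9):dx=+4,dy=+5->C; (8,9):dx=+9,dy=+12->C
Step 2: C = 20, D = 16, total pairs = 36.
Step 3: tau = (C - D)/(n(n-1)/2) = (20 - 16)/36 = 0.111111.
Step 4: Exact two-sided p-value (enumerate n! = 362880 permutations of y under H0): p = 0.761414.
Step 5: alpha = 0.05. fail to reject H0.

tau_b = 0.1111 (C=20, D=16), p = 0.761414, fail to reject H0.
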